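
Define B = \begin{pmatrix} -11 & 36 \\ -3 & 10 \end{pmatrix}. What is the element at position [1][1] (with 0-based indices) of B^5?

100

Characteristic polynomial: λ^2 + λ - 2 = (λ - 1)(λ + 2), so the eigenvalues are -2, 1.
λ=-2: eigenvector (4, 1).
λ=1: eigenvector (3, 1).
P = [[4, 3], [1, 1]], D = diag(-2, 1), P⁻¹ = [[1, -3], [-1, 4]].
B⁵ = P·diag(-32, 1)·P⁻¹ = [[-131, 396], [-33, 100]].
The requested entry is 100.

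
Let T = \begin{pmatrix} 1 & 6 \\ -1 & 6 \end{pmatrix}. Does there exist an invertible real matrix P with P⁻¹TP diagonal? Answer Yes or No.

Characteristic polynomial: p(s) = s^2 - 7s + 12 = (s - 4)(s - 3).
All 2 eigenvalues are distinct, so T is diagonalizable.

Yes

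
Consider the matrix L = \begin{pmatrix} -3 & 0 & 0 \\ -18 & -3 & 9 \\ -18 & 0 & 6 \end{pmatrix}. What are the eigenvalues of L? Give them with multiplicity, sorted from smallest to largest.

-3, -3, 6

Characteristic polynomial: p(μ) = μ^3 - 27μ - 54 = (μ - 6)(μ + 3)^2.
Roots (with multiplicity): -3, -3, 6.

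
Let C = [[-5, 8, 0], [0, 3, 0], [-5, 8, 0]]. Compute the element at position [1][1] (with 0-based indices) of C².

Characteristic polynomial: μ^3 + 2μ^2 - 15μ = μ(μ - 3)(μ + 5), so the eigenvalues are -5, 0, 3.
μ=-5: eigenvector (1, 0, 1).
μ=3: eigenvector (1, 1, 1).
μ=0: eigenvector (0, 0, 1).
P = [[1, 1, 0], [0, 1, 0], [1, 1, 1]], D = diag(-5, 3, 0), P⁻¹ = [[1, -1, 0], [0, 1, 0], [-1, 0, 1]].
C² = P·diag(25, 9, 0)·P⁻¹ = [[25, -16, 0], [0, 9, 0], [25, -16, 0]].
The requested entry is 9.

9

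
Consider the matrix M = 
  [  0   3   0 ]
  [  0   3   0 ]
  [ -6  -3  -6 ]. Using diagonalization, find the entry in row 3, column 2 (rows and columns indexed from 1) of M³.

-27

Characteristic polynomial: r^3 + 3r^2 - 18r = r(r - 3)(r + 6), so the eigenvalues are -6, 0, 3.
r=3: eigenvector (-1, -1, 1).
r=0: eigenvector (1, 0, -1).
r=-6: eigenvector (0, 0, 1).
P = [[-1, 1, 0], [-1, 0, 0], [1, -1, 1]], D = diag(3, 0, -6), P⁻¹ = [[0, -1, 0], [1, -1, 0], [1, 0, 1]].
M³ = P·diag(27, 0, -216)·P⁻¹ = [[0, 27, 0], [0, 27, 0], [-216, -27, -216]].
The requested entry is -27.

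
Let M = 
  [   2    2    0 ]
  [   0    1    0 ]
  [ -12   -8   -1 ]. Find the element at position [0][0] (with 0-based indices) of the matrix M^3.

Characteristic polynomial: λ^3 - 2λ^2 - λ + 2 = (λ - 2)(λ - 1)(λ + 1), so the eigenvalues are -1, 1, 2.
λ=2: eigenvector (1, 0, -4).
λ=1: eigenvector (-2, 1, 8).
λ=-1: eigenvector (0, 0, 1).
P = [[1, -2, 0], [0, 1, 0], [-4, 8, 1]], D = diag(2, 1, -1), P⁻¹ = [[1, 2, 0], [0, 1, 0], [4, 0, 1]].
M³ = P·diag(8, 1, -1)·P⁻¹ = [[8, 14, 0], [0, 1, 0], [-36, -56, -1]].
The requested entry is 8.

8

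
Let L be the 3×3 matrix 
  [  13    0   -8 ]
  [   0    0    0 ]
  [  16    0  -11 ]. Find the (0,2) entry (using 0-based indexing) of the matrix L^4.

Characteristic polynomial: λ^3 - 2λ^2 - 15λ = λ(λ - 5)(λ + 3), so the eigenvalues are -3, 0, 5.
λ=5: eigenvector (1, 0, 1).
λ=0: eigenvector (0, 1, 0).
λ=-3: eigenvector (1, 0, 2).
P = [[1, 0, 1], [0, 1, 0], [1, 0, 2]], D = diag(5, 0, -3), P⁻¹ = [[2, 0, -1], [0, 1, 0], [-1, 0, 1]].
L⁴ = P·diag(625, 0, 81)·P⁻¹ = [[1169, 0, -544], [0, 0, 0], [1088, 0, -463]].
The requested entry is -544.

-544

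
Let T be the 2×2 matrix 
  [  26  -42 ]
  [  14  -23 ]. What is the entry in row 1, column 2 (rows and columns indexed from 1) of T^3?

Characteristic polynomial: μ^2 - 3μ - 10 = (μ - 5)(μ + 2), so the eigenvalues are -2, 5.
μ=-2: eigenvector (3, 2).
μ=5: eigenvector (2, 1).
P = [[3, 2], [2, 1]], D = diag(-2, 5), P⁻¹ = [[-1, 2], [2, -3]].
T³ = P·diag(-8, 125)·P⁻¹ = [[524, -798], [266, -407]].
The requested entry is -798.

-798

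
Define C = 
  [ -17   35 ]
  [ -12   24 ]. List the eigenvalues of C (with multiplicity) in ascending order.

Characteristic polynomial: p(s) = s^2 - 7s + 12 = (s - 4)(s - 3).
Roots (with multiplicity): 3, 4.

3, 4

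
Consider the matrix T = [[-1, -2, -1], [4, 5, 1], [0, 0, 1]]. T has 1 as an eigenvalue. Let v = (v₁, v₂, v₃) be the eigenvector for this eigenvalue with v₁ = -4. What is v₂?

T − 1I = [[-2, -2, -1], [4, 4, 1], [0, 0, 0]].
Solving (T − 1I)v = 0 gives the eigenspace spanned by (-4, 4, 0).
With v₁ = -4, v = (-4, 4, 0), so v₂ = 4.

4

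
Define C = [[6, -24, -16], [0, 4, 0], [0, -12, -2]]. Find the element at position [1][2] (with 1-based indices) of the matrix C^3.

Characteristic polynomial: r^3 - 8r^2 + 4r + 48 = (r - 6)(r - 4)(r + 2), so the eigenvalues are -2, 4, 6.
r=6: eigenvector (1, 0, 0).
r=4: eigenvector (-4, 1, -2).
r=-2: eigenvector (2, 0, 1).
P = [[1, -4, 2], [0, 1, 0], [0, -2, 1]], D = diag(6, 4, -2), P⁻¹ = [[1, 0, -2], [0, 1, 0], [0, 2, 1]].
C³ = P·diag(216, 64, -8)·P⁻¹ = [[216, -288, -448], [0, 64, 0], [0, -144, -8]].
The requested entry is -288.

-288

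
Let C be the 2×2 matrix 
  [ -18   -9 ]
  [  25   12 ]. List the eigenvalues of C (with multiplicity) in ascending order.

Characteristic polynomial: p(λ) = λ^2 + 6λ + 9 = (λ + 3)^2.
Roots (with multiplicity): -3, -3.

-3, -3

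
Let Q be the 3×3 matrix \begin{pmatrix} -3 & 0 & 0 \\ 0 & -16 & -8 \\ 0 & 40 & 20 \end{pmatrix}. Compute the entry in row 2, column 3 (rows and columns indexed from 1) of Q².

-32

Characteristic polynomial: λ^3 - λ^2 - 12λ = λ(λ - 4)(λ + 3), so the eigenvalues are -3, 0, 4.
λ=-3: eigenvector (1, 0, 0).
λ=0: eigenvector (0, 1, -2).
λ=4: eigenvector (0, -2, 5).
P = [[1, 0, 0], [0, 1, -2], [0, -2, 5]], D = diag(-3, 0, 4), P⁻¹ = [[1, 0, 0], [0, 5, 2], [0, 2, 1]].
Q² = P·diag(9, 0, 16)·P⁻¹ = [[9, 0, 0], [0, -64, -32], [0, 160, 80]].
The requested entry is -32.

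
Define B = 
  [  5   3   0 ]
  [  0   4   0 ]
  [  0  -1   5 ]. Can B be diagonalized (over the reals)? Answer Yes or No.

Characteristic polynomial: p(t) = t^3 - 14t^2 + 65t - 100 = (t - 5)^2(t - 4).
t = 5 has algebraic multiplicity 2; rank(B − 5I) = 1, so geometric multiplicity = 2.
Every eigenvalue has geometric = algebraic multiplicity, so B is diagonalizable.

Yes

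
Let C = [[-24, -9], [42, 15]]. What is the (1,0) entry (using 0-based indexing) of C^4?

Characteristic polynomial: t^2 + 9t + 18 = (t + 3)(t + 6), so the eigenvalues are -6, -3.
t=-3: eigenvector (-3, 7).
t=-6: eigenvector (1, -2).
P = [[-3, 1], [7, -2]], D = diag(-3, -6), P⁻¹ = [[2, 1], [7, 3]].
C⁴ = P·diag(81, 1296)·P⁻¹ = [[8586, 3645], [-17010, -7209]].
The requested entry is -17010.

-17010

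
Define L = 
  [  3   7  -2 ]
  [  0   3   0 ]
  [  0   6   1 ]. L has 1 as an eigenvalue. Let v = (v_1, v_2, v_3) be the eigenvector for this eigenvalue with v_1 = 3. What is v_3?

3

L − 1I = [[2, 7, -2], [0, 2, 0], [0, 6, 0]].
Solving (L − 1I)v = 0 gives the eigenspace spanned by (3, 0, 3).
With v_1 = 3, v = (3, 0, 3), so v_3 = 3.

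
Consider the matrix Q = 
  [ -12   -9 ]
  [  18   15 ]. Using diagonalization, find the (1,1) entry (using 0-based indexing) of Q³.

Characteristic polynomial: r^2 - 3r - 18 = (r - 6)(r + 3), so the eigenvalues are -3, 6.
r=6: eigenvector (-1, 2).
r=-3: eigenvector (-1, 1).
P = [[-1, -1], [2, 1]], D = diag(6, -3), P⁻¹ = [[1, 1], [-2, -1]].
Q³ = P·diag(216, -27)·P⁻¹ = [[-270, -243], [486, 459]].
The requested entry is 459.

459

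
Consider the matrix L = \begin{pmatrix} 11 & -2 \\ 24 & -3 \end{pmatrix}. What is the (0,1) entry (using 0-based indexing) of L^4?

-544

Characteristic polynomial: t^2 - 8t + 15 = (t - 5)(t - 3), so the eigenvalues are 3, 5.
t=5: eigenvector (1, 3).
t=3: eigenvector (1, 4).
P = [[1, 1], [3, 4]], D = diag(5, 3), P⁻¹ = [[4, -1], [-3, 1]].
L⁴ = P·diag(625, 81)·P⁻¹ = [[2257, -544], [6528, -1551]].
The requested entry is -544.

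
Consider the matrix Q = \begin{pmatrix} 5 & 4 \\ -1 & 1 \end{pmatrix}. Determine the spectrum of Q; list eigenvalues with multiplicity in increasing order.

Characteristic polynomial: p(λ) = λ^2 - 6λ + 9 = (λ - 3)^2.
Roots (with multiplicity): 3, 3.

3, 3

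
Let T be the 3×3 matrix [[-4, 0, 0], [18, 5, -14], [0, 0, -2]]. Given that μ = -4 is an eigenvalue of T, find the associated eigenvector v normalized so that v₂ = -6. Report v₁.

T + 4I = [[0, 0, 0], [18, 9, -14], [0, 0, 2]].
Solving (T + 4I)v = 0 gives the eigenspace spanned by (3, -6, 0).
With v₂ = -6, v = (3, -6, 0), so v₁ = 3.

3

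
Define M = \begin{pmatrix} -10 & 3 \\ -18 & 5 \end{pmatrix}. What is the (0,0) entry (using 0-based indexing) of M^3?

Characteristic polynomial: s^2 + 5s + 4 = (s + 1)(s + 4), so the eigenvalues are -4, -1.
s=-4: eigenvector (1, 2).
s=-1: eigenvector (1, 3).
P = [[1, 1], [2, 3]], D = diag(-4, -1), P⁻¹ = [[3, -1], [-2, 1]].
M³ = P·diag(-64, -1)·P⁻¹ = [[-190, 63], [-378, 125]].
The requested entry is -190.

-190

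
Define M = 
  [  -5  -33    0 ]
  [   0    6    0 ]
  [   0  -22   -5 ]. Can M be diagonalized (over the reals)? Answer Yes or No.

Characteristic polynomial: p(λ) = λ^3 + 4λ^2 - 35λ - 150 = (λ - 6)(λ + 5)^2.
λ = -5 has algebraic multiplicity 2; rank(M + 5I) = 1, so geometric multiplicity = 2.
Every eigenvalue has geometric = algebraic multiplicity, so M is diagonalizable.

Yes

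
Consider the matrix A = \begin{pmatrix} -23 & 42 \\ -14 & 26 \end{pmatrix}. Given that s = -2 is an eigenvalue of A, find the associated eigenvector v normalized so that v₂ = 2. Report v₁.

A + 2I = [[-21, 42], [-14, 28]].
Solving (A + 2I)v = 0 gives the eigenspace spanned by (4, 2).
With v₂ = 2, v = (4, 2), so v₁ = 4.

4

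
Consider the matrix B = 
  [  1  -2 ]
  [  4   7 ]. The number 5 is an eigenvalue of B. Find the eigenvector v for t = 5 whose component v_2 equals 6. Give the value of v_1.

B − 5I = [[-4, -2], [4, 2]].
Solving (B − 5I)v = 0 gives the eigenspace spanned by (-3, 6).
With v_2 = 6, v = (-3, 6), so v_1 = -3.

-3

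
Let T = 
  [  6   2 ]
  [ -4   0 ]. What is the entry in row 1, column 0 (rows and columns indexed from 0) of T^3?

-112

Characteristic polynomial: s^2 - 6s + 8 = (s - 4)(s - 2), so the eigenvalues are 2, 4.
s=2: eigenvector (-1, 2).
s=4: eigenvector (-1, 1).
P = [[-1, -1], [2, 1]], D = diag(2, 4), P⁻¹ = [[1, 1], [-2, -1]].
T³ = P·diag(8, 64)·P⁻¹ = [[120, 56], [-112, -48]].
The requested entry is -112.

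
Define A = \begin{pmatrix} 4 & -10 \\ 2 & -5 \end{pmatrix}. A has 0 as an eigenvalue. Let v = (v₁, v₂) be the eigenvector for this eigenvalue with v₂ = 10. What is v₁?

25

A = [[4, -10], [2, -5]].
Solving (A)v = 0 gives the eigenspace spanned by (25, 10).
With v₂ = 10, v = (25, 10), so v₁ = 25.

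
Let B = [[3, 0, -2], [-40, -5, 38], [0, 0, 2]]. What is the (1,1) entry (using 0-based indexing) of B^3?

-125

Characteristic polynomial: t^3 - 19t + 30 = (t - 3)(t - 2)(t + 5), so the eigenvalues are -5, 2, 3.
t=3: eigenvector (1, -5, 0).
t=-5: eigenvector (0, 1, 0).
t=2: eigenvector (2, -6, 1).
P = [[1, 0, 2], [-5, 1, -6], [0, 0, 1]], D = diag(3, -5, 2), P⁻¹ = [[1, 0, -2], [5, 1, -4], [0, 0, 1]].
B³ = P·diag(27, -125, 8)·P⁻¹ = [[27, 0, -38], [-760, -125, 722], [0, 0, 8]].
The requested entry is -125.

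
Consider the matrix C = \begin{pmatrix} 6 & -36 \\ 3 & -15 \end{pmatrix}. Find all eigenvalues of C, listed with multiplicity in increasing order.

Characteristic polynomial: p(t) = t^2 + 9t + 18 = (t + 3)(t + 6).
Roots (with multiplicity): -6, -3.

-6, -3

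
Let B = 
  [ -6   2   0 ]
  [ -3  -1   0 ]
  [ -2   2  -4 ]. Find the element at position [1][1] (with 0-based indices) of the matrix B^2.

Characteristic polynomial: s^3 + 11s^2 + 40s + 48 = (s + 3)(s + 4)^2, so the eigenvalues are -4, -4, -3.
s=-4: eigenvector (-1, -1, 0).
s=-3: eigenvector (2, 3, 2).
s=-4: eigenvector (1, 1, 1).
P = [[-1, 2, 1], [-1, 3, 1], [0, 2, 1]], D = diag(-4, -3, -4), P⁻¹ = [[-1, 0, 1], [-1, 1, 0], [2, -2, 1]].
B² = P·diag(16, 9, 16)·P⁻¹ = [[30, -14, 0], [21, -5, 0], [14, -14, 16]].
The requested entry is -5.

-5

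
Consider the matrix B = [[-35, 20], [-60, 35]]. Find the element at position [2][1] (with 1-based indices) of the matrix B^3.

-1500

Characteristic polynomial: t^2 - 25 = (t - 5)(t + 5), so the eigenvalues are -5, 5.
t=5: eigenvector (1, 2).
t=-5: eigenvector (-2, -3).
P = [[1, -2], [2, -3]], D = diag(5, -5), P⁻¹ = [[-3, 2], [-2, 1]].
B³ = P·diag(125, -125)·P⁻¹ = [[-875, 500], [-1500, 875]].
The requested entry is -1500.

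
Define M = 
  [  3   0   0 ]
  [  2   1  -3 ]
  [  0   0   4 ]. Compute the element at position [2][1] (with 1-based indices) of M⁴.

Characteristic polynomial: t^3 - 8t^2 + 19t - 12 = (t - 4)(t - 3)(t - 1), so the eigenvalues are 1, 3, 4.
t=3: eigenvector (1, 1, 0).
t=1: eigenvector (0, 1, 0).
t=4: eigenvector (0, -1, 1).
P = [[1, 0, 0], [1, 1, -1], [0, 0, 1]], D = diag(3, 1, 4), P⁻¹ = [[1, 0, 0], [-1, 1, 1], [0, 0, 1]].
M⁴ = P·diag(81, 1, 256)·P⁻¹ = [[81, 0, 0], [80, 1, -255], [0, 0, 256]].
The requested entry is 80.

80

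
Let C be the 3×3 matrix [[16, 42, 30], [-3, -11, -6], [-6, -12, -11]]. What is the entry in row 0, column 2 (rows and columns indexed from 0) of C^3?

522

Characteristic polynomial: r^3 + 6r^2 + 3r - 10 = (r - 1)(r + 2)(r + 5), so the eigenvalues are -5, -2, 1.
r=-2: eigenvector (-1, -1, 2).
r=-5: eigenvector (-2, 1, 0).
r=1: eigenvector (-2, 0, 1).
P = [[-1, -2, -2], [-1, 1, 0], [2, 0, 1]], D = diag(-2, -5, 1), P⁻¹ = [[1, 2, 2], [1, 3, 2], [-2, -4, -3]].
C³ = P·diag(-8, -125, 1)·P⁻¹ = [[262, 774, 522], [-117, -359, -234], [-18, -36, -35]].
The requested entry is 522.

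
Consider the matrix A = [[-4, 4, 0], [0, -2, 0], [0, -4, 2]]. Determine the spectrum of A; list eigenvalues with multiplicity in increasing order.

Characteristic polynomial: p(r) = r^3 + 4r^2 - 4r - 16 = (r - 2)(r + 2)(r + 4).
Roots (with multiplicity): -4, -2, 2.

-4, -2, 2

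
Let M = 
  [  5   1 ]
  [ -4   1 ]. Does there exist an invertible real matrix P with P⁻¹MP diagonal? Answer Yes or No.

Characteristic polynomial: p(λ) = λ^2 - 6λ + 9 = (λ - 3)^2.
λ = 3 has algebraic multiplicity 2; rank(M − 3I) = 1, so geometric multiplicity = 1.
Geometric multiplicity < algebraic multiplicity, so M is not diagonalizable.

No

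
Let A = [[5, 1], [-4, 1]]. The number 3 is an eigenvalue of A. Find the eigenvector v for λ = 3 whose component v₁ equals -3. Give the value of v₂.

A − 3I = [[2, 1], [-4, -2]].
Solving (A − 3I)v = 0 gives the eigenspace spanned by (-3, 6).
With v₁ = -3, v = (-3, 6), so v₂ = 6.

6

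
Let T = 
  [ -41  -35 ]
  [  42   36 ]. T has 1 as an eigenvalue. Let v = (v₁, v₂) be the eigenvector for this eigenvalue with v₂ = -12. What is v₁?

T − 1I = [[-42, -35], [42, 35]].
Solving (T − 1I)v = 0 gives the eigenspace spanned by (10, -12).
With v₂ = -12, v = (10, -12), so v₁ = 10.

10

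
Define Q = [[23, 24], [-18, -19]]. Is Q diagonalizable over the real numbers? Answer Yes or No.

Yes

Characteristic polynomial: p(t) = t^2 - 4t - 5 = (t - 5)(t + 1).
All 2 eigenvalues are distinct, so Q is diagonalizable.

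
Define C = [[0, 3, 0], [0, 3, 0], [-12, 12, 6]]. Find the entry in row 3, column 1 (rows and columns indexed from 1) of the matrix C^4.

-2592

Characteristic polynomial: t^3 - 9t^2 + 18t = t(t - 6)(t - 3), so the eigenvalues are 0, 3, 6.
t=3: eigenvector (1, 1, 0).
t=0: eigenvector (-1, 0, -2).
t=6: eigenvector (0, 0, 1).
P = [[1, -1, 0], [1, 0, 0], [0, -2, 1]], D = diag(3, 0, 6), P⁻¹ = [[0, 1, 0], [-1, 1, 0], [-2, 2, 1]].
C⁴ = P·diag(81, 0, 1296)·P⁻¹ = [[0, 81, 0], [0, 81, 0], [-2592, 2592, 1296]].
The requested entry is -2592.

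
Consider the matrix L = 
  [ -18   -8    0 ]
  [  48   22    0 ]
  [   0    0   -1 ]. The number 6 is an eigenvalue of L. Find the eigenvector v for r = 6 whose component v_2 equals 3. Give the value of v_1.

-1

L − 6I = [[-24, -8, 0], [48, 16, 0], [0, 0, -7]].
Solving (L − 6I)v = 0 gives the eigenspace spanned by (-1, 3, 0).
With v_2 = 3, v = (-1, 3, 0), so v_1 = -1.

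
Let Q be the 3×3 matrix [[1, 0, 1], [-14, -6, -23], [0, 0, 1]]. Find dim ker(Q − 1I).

1

Q − 1I = [[0, 0, 1], [-14, -7, -23], [0, 0, 0]].
This matrix has rank 2, so its null space has dimension 3 − 2 = 1.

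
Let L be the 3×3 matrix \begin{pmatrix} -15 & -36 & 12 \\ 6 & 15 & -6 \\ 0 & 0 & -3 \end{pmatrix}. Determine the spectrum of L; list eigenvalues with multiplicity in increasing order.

-3, -3, 3

Characteristic polynomial: p(λ) = λ^3 + 3λ^2 - 9λ - 27 = (λ - 3)(λ + 3)^2.
Roots (with multiplicity): -3, -3, 3.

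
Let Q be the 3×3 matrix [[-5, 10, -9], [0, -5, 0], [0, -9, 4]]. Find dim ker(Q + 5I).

Q + 5I = [[0, 10, -9], [0, 0, 0], [0, -9, 9]].
This matrix has rank 2, so its null space has dimension 3 − 2 = 1.

1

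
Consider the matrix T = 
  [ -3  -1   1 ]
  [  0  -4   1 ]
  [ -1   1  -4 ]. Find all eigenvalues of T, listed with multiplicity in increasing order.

Characteristic polynomial: p(λ) = λ^3 + 11λ^2 + 40λ + 48 = (λ + 3)(λ + 4)^2.
Roots (with multiplicity): -4, -4, -3.

-4, -4, -3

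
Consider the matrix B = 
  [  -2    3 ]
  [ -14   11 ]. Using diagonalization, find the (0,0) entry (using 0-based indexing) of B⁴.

-1958

Characteristic polynomial: s^2 - 9s + 20 = (s - 5)(s - 4), so the eigenvalues are 4, 5.
s=4: eigenvector (1, 2).
s=5: eigenvector (3, 7).
P = [[1, 3], [2, 7]], D = diag(4, 5), P⁻¹ = [[7, -3], [-2, 1]].
B⁴ = P·diag(256, 625)·P⁻¹ = [[-1958, 1107], [-5166, 2839]].
The requested entry is -1958.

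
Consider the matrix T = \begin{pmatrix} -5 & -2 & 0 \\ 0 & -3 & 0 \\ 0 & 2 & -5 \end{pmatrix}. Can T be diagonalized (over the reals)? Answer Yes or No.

Characteristic polynomial: p(λ) = λ^3 + 13λ^2 + 55λ + 75 = (λ + 3)(λ + 5)^2.
λ = -5 has algebraic multiplicity 2; rank(T + 5I) = 1, so geometric multiplicity = 2.
Every eigenvalue has geometric = algebraic multiplicity, so T is diagonalizable.

Yes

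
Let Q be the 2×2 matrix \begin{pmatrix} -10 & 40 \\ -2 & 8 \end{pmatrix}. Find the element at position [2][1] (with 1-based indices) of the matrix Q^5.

-32

Characteristic polynomial: r^2 + 2r = r(r + 2), so the eigenvalues are -2, 0.
r=-2: eigenvector (5, 1).
r=0: eigenvector (4, 1).
P = [[5, 4], [1, 1]], D = diag(-2, 0), P⁻¹ = [[1, -4], [-1, 5]].
Q⁵ = P·diag(-32, 0)·P⁻¹ = [[-160, 640], [-32, 128]].
The requested entry is -32.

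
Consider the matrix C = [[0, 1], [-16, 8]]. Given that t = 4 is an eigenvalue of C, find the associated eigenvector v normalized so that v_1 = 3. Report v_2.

12

C − 4I = [[-4, 1], [-16, 4]].
Solving (C − 4I)v = 0 gives the eigenspace spanned by (3, 12).
With v_1 = 3, v = (3, 12), so v_2 = 12.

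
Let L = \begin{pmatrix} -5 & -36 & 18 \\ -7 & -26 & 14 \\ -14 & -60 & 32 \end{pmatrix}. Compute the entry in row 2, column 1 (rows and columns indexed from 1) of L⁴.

Characteristic polynomial: μ^3 - μ^2 - 22μ + 40 = (μ - 4)(μ - 2)(μ + 5), so the eigenvalues are -5, 2, 4.
μ=-5: eigenvector (1, 1, 2).
μ=2: eigenvector (0, 1, 2).
μ=4: eigenvector (2, 0, 1).
P = [[1, 0, 2], [1, 1, 0], [2, 2, 1]], D = diag(-5, 2, 4), P⁻¹ = [[1, 4, -2], [-1, -3, 2], [0, -2, 1]].
L⁴ = P·diag(625, 16, 256)·P⁻¹ = [[625, 1476, -738], [609, 2452, -1218], [1218, 4392, -2180]].
The requested entry is 609.

609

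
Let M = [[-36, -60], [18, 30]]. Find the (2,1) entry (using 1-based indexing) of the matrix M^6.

Characteristic polynomial: t^2 + 6t = t(t + 6), so the eigenvalues are -6, 0.
t=-6: eigenvector (-2, 1).
t=0: eigenvector (-5, 3).
P = [[-2, -5], [1, 3]], D = diag(-6, 0), P⁻¹ = [[-3, -5], [1, 2]].
M⁶ = P·diag(46656, 0)·P⁻¹ = [[279936, 466560], [-139968, -233280]].
The requested entry is -139968.

-139968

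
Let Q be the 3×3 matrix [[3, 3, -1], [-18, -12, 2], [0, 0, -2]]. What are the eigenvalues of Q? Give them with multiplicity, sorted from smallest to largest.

-6, -3, -2

Characteristic polynomial: p(λ) = λ^3 + 11λ^2 + 36λ + 36 = (λ + 2)(λ + 3)(λ + 6).
Roots (with multiplicity): -6, -3, -2.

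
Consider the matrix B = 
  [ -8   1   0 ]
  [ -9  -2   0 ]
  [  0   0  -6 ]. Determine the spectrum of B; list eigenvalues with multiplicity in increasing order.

Characteristic polynomial: p(s) = s^3 + 16s^2 + 85s + 150 = (s + 5)^2(s + 6).
Roots (with multiplicity): -6, -5, -5.

-6, -5, -5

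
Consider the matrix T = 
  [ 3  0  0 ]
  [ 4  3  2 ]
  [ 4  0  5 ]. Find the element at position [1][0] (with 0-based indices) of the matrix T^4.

1088

Characteristic polynomial: r^3 - 11r^2 + 39r - 45 = (r - 5)(r - 3)^2, so the eigenvalues are 3, 3, 5.
r=5: eigenvector (0, 1, 1).
r=3: eigenvector (0, 1, 0).
r=3: eigenvector (1, -2, -2).
P = [[0, 0, 1], [1, 1, -2], [1, 0, -2]], D = diag(5, 3, 3), P⁻¹ = [[2, 0, 1], [0, 1, -1], [1, 0, 0]].
T⁴ = P·diag(625, 81, 81)·P⁻¹ = [[81, 0, 0], [1088, 81, 544], [1088, 0, 625]].
The requested entry is 1088.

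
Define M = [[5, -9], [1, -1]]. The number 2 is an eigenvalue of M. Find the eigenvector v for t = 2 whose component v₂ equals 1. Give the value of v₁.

M − 2I = [[3, -9], [1, -3]].
Solving (M − 2I)v = 0 gives the eigenspace spanned by (3, 1).
With v₂ = 1, v = (3, 1), so v₁ = 3.

3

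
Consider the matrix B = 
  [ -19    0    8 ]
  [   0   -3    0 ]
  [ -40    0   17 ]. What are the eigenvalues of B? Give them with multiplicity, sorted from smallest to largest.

Characteristic polynomial: p(r) = r^3 + 5r^2 + 3r - 9 = (r - 1)(r + 3)^2.
Roots (with multiplicity): -3, -3, 1.

-3, -3, 1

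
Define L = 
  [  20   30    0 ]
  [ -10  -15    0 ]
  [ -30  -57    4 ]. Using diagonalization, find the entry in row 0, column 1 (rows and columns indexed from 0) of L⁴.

Characteristic polynomial: s^3 - 9s^2 + 20s = s(s - 5)(s - 4), so the eigenvalues are 0, 4, 5.
s=0: eigenvector (-3, 2, 6).
s=5: eigenvector (-2, 1, 3).
s=4: eigenvector (0, 0, 1).
P = [[-3, -2, 0], [2, 1, 0], [6, 3, 1]], D = diag(0, 5, 4), P⁻¹ = [[1, 2, 0], [-2, -3, 0], [0, -3, 1]].
L⁴ = P·diag(0, 625, 256)·P⁻¹ = [[2500, 3750, 0], [-1250, -1875, 0], [-3750, -6393, 256]].
The requested entry is 3750.

3750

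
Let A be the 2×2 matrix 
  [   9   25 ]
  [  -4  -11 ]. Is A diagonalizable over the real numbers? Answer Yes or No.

No

Characteristic polynomial: p(s) = s^2 + 2s + 1 = (s + 1)^2.
s = -1 has algebraic multiplicity 2; rank(A + 1I) = 1, so geometric multiplicity = 1.
Geometric multiplicity < algebraic multiplicity, so A is not diagonalizable.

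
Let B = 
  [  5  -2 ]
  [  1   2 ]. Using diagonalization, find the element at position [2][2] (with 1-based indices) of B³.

Characteristic polynomial: r^2 - 7r + 12 = (r - 4)(r - 3), so the eigenvalues are 3, 4.
r=3: eigenvector (-1, -1).
r=4: eigenvector (2, 1).
P = [[-1, 2], [-1, 1]], D = diag(3, 4), P⁻¹ = [[1, -2], [1, -1]].
B³ = P·diag(27, 64)·P⁻¹ = [[101, -74], [37, -10]].
The requested entry is -10.

-10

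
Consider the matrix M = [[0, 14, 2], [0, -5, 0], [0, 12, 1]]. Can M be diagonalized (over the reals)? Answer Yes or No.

Characteristic polynomial: p(s) = s^3 + 4s^2 - 5s = s(s - 1)(s + 5).
All 3 eigenvalues are distinct, so M is diagonalizable.

Yes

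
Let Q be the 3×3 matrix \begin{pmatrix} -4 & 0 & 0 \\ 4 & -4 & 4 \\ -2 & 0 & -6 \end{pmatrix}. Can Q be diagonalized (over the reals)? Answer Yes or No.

Characteristic polynomial: p(μ) = μ^3 + 14μ^2 + 64μ + 96 = (μ + 4)^2(μ + 6).
μ = -4 has algebraic multiplicity 2; rank(Q + 4I) = 1, so geometric multiplicity = 2.
Every eigenvalue has geometric = algebraic multiplicity, so Q is diagonalizable.

Yes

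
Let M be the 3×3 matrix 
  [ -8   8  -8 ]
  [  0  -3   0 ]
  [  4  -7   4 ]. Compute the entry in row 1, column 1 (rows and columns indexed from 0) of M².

9

Characteristic polynomial: r^3 + 7r^2 + 12r = r(r + 3)(r + 4), so the eigenvalues are -4, -3, 0.
r=-4: eigenvector (2, 0, -1).
r=-3: eigenvector (0, 1, 1).
r=0: eigenvector (-1, 0, 1).
P = [[2, 0, -1], [0, 1, 0], [-1, 1, 1]], D = diag(-4, -3, 0), P⁻¹ = [[1, -1, 1], [0, 1, 0], [1, -2, 2]].
M² = P·diag(16, 9, 0)·P⁻¹ = [[32, -32, 32], [0, 9, 0], [-16, 25, -16]].
The requested entry is 9.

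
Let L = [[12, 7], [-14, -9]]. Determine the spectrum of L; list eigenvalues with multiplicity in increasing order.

Characteristic polynomial: p(s) = s^2 - 3s - 10 = (s - 5)(s + 2).
Roots (with multiplicity): -2, 5.

-2, 5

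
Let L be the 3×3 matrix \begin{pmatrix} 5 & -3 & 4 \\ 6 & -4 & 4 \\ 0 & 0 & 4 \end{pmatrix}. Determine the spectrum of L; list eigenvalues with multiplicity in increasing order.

Characteristic polynomial: p(r) = r^3 - 5r^2 + 2r + 8 = (r - 4)(r - 2)(r + 1).
Roots (with multiplicity): -1, 2, 4.

-1, 2, 4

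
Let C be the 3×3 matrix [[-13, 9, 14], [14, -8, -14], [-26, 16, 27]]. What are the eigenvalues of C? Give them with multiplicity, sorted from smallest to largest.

-1, 1, 6

Characteristic polynomial: p(s) = s^3 - 6s^2 - s + 6 = (s - 6)(s - 1)(s + 1).
Roots (with multiplicity): -1, 1, 6.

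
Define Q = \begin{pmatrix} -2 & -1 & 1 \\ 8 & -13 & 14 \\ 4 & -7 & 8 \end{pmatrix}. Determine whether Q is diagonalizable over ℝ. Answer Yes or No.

Characteristic polynomial: p(λ) = λ^3 + 7λ^2 + 8λ - 16 = (λ - 1)(λ + 4)^2.
λ = -4 has algebraic multiplicity 2; rank(Q + 4I) = 2, so geometric multiplicity = 1.
Geometric multiplicity < algebraic multiplicity, so Q is not diagonalizable.

No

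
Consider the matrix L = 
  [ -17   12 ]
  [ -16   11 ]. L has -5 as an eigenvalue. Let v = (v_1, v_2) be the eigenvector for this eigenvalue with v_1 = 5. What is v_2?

L + 5I = [[-12, 12], [-16, 16]].
Solving (L + 5I)v = 0 gives the eigenspace spanned by (5, 5).
With v_1 = 5, v = (5, 5), so v_2 = 5.

5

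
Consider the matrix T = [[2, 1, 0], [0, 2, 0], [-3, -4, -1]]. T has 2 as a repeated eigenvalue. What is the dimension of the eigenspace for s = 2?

1

T − 2I = [[0, 1, 0], [0, 0, 0], [-3, -4, -3]].
This matrix has rank 2, so its null space has dimension 3 − 2 = 1.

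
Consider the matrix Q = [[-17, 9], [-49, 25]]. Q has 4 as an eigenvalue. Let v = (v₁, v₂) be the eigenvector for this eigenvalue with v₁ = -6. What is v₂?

-14

Q − 4I = [[-21, 9], [-49, 21]].
Solving (Q − 4I)v = 0 gives the eigenspace spanned by (-6, -14).
With v₁ = -6, v = (-6, -14), so v₂ = -14.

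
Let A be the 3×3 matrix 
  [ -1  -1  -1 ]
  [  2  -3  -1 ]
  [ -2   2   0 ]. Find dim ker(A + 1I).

A + 1I = [[0, -1, -1], [2, -2, -1], [-2, 2, 1]].
This matrix has rank 2, so its null space has dimension 3 − 2 = 1.

1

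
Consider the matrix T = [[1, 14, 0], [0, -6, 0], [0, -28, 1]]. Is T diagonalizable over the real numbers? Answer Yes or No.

Characteristic polynomial: p(μ) = μ^3 + 4μ^2 - 11μ + 6 = (μ - 1)^2(μ + 6).
μ = 1 has algebraic multiplicity 2; rank(T − 1I) = 1, so geometric multiplicity = 2.
Every eigenvalue has geometric = algebraic multiplicity, so T is diagonalizable.

Yes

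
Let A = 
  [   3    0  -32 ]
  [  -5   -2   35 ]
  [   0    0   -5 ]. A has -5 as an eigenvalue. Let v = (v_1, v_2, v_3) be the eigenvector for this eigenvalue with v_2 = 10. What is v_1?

-8

A + 5I = [[8, 0, -32], [-5, 3, 35], [0, 0, 0]].
Solving (A + 5I)v = 0 gives the eigenspace spanned by (-8, 10, -2).
With v_2 = 10, v = (-8, 10, -2), so v_1 = -8.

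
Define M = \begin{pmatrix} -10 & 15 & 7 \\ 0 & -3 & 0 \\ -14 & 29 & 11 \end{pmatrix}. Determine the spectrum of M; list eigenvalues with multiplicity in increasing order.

-3, -3, 4

Characteristic polynomial: p(λ) = λ^3 + 2λ^2 - 15λ - 36 = (λ - 4)(λ + 3)^2.
Roots (with multiplicity): -3, -3, 4.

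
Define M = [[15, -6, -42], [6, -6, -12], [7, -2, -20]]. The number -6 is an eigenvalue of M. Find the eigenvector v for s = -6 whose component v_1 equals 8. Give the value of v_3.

M + 6I = [[21, -6, -42], [6, 0, -12], [7, -2, -14]].
Solving (M + 6I)v = 0 gives the eigenspace spanned by (8, 0, 4).
With v_1 = 8, v = (8, 0, 4), so v_3 = 4.

4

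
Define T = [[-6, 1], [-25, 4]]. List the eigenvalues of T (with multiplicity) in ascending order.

-1, -1

Characteristic polynomial: p(μ) = μ^2 + 2μ + 1 = (μ + 1)^2.
Roots (with multiplicity): -1, -1.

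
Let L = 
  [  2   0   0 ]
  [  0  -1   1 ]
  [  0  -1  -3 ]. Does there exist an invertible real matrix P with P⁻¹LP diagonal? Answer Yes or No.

No

Characteristic polynomial: p(s) = s^3 + 2s^2 - 4s - 8 = (s - 2)(s + 2)^2.
s = -2 has algebraic multiplicity 2; rank(L + 2I) = 2, so geometric multiplicity = 1.
Geometric multiplicity < algebraic multiplicity, so L is not diagonalizable.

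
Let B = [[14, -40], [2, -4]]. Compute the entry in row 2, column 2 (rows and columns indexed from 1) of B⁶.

Characteristic polynomial: r^2 - 10r + 24 = (r - 6)(r - 4), so the eigenvalues are 4, 6.
r=4: eigenvector (-4, -1).
r=6: eigenvector (5, 1).
P = [[-4, 5], [-1, 1]], D = diag(4, 6), P⁻¹ = [[1, -5], [1, -4]].
B⁶ = P·diag(4096, 46656)·P⁻¹ = [[216896, -851200], [42560, -166144]].
The requested entry is -166144.

-166144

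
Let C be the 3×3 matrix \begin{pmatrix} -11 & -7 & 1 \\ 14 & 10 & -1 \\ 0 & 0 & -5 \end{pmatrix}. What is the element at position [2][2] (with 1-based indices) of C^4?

-94

Characteristic polynomial: r^3 + 6r^2 - 7r - 60 = (r - 3)(r + 4)(r + 5), so the eigenvalues are -5, -4, 3.
r=3: eigenvector (1, -2, 0).
r=-4: eigenvector (1, -1, 0).
r=-5: eigenvector (-1, 1, 1).
P = [[1, 1, -1], [-2, -1, 1], [0, 0, 1]], D = diag(3, -4, -5), P⁻¹ = [[-1, -1, 0], [2, 1, 1], [0, 0, 1]].
C⁴ = P·diag(81, 256, 625)·P⁻¹ = [[431, 175, -369], [-350, -94, 369], [0, 0, 625]].
The requested entry is -94.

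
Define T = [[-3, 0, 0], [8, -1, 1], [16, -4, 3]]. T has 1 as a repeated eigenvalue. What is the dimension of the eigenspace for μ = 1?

1

T − 1I = [[-4, 0, 0], [8, -2, 1], [16, -4, 2]].
This matrix has rank 2, so its null space has dimension 3 − 2 = 1.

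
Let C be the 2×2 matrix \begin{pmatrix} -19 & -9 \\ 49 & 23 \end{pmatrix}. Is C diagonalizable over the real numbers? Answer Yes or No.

Characteristic polynomial: p(r) = r^2 - 4r + 4 = (r - 2)^2.
r = 2 has algebraic multiplicity 2; rank(C − 2I) = 1, so geometric multiplicity = 1.
Geometric multiplicity < algebraic multiplicity, so C is not diagonalizable.

No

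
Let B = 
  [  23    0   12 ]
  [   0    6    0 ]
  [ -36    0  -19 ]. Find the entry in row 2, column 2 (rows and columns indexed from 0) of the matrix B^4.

-1871

Characteristic polynomial: s^3 - 10s^2 + 19s + 30 = (s - 6)(s - 5)(s + 1), so the eigenvalues are -1, 5, 6.
s=5: eigenvector (2, 0, -3).
s=-1: eigenvector (-1, 0, 2).
s=6: eigenvector (0, 1, 0).
P = [[2, -1, 0], [0, 0, 1], [-3, 2, 0]], D = diag(5, -1, 6), P⁻¹ = [[2, 0, 1], [3, 0, 2], [0, 1, 0]].
B⁴ = P·diag(625, 1, 1296)·P⁻¹ = [[2497, 0, 1248], [0, 1296, 0], [-3744, 0, -1871]].
The requested entry is -1871.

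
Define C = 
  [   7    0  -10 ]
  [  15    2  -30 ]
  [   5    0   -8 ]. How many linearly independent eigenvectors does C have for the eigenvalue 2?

C − 2I = [[5, 0, -10], [15, 0, -30], [5, 0, -10]].
This matrix has rank 1, so its null space has dimension 3 − 1 = 2.

2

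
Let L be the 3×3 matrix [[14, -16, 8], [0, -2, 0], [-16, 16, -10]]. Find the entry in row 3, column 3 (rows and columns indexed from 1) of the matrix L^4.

-1264

Characteristic polynomial: t^3 - 2t^2 - 20t - 24 = (t - 6)(t + 2)^2, so the eigenvalues are -2, -2, 6.
t=-2: eigenvector (1, 0, -2).
t=6: eigenvector (1, 0, -1).
t=-2: eigenvector (2, 1, -2).
P = [[1, 1, 2], [0, 0, 1], [-2, -1, -2]], D = diag(-2, 6, -2), P⁻¹ = [[-1, 0, -1], [2, -2, 1], [0, 1, 0]].
L⁴ = P·diag(16, 1296, 16)·P⁻¹ = [[2576, -2560, 1280], [0, 16, 0], [-2560, 2560, -1264]].
The requested entry is -1264.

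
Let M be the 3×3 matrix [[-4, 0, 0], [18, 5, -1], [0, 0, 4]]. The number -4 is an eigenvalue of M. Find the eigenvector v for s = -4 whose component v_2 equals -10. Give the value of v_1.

5

M + 4I = [[0, 0, 0], [18, 9, -1], [0, 0, 8]].
Solving (M + 4I)v = 0 gives the eigenspace spanned by (5, -10, 0).
With v_2 = -10, v = (5, -10, 0), so v_1 = 5.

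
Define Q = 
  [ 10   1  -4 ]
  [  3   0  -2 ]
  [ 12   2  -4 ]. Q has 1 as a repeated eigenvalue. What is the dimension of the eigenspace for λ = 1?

1

Q − 1I = [[9, 1, -4], [3, -1, -2], [12, 2, -5]].
This matrix has rank 2, so its null space has dimension 3 − 2 = 1.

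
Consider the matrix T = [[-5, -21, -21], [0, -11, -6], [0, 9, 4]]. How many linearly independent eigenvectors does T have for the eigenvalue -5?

2

T + 5I = [[0, -21, -21], [0, -6, -6], [0, 9, 9]].
This matrix has rank 1, so its null space has dimension 3 − 1 = 2.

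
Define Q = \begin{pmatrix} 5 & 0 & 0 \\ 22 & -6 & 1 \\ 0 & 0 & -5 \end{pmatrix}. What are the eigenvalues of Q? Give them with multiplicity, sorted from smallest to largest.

-6, -5, 5

Characteristic polynomial: p(r) = r^3 + 6r^2 - 25r - 150 = (r - 5)(r + 5)(r + 6).
Roots (with multiplicity): -6, -5, 5.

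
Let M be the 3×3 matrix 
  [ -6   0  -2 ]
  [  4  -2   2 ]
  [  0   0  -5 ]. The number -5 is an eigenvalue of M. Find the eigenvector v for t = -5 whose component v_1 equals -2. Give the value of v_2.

M + 5I = [[-1, 0, -2], [4, 3, 2], [0, 0, 0]].
Solving (M + 5I)v = 0 gives the eigenspace spanned by (-2, 2, 1).
With v_1 = -2, v = (-2, 2, 1), so v_2 = 2.

2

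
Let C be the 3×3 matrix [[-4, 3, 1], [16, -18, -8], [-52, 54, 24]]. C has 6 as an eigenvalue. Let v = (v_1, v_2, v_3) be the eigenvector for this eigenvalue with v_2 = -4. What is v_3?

C − 6I = [[-10, 3, 1], [16, -24, -8], [-52, 54, 18]].
Solving (C − 6I)v = 0 gives the eigenspace spanned by (0, -4, 12).
With v_2 = -4, v = (0, -4, 12), so v_3 = 12.

12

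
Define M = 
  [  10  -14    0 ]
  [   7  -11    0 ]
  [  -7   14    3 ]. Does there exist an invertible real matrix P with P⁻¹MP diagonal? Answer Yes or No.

Characteristic polynomial: p(μ) = μ^3 - 2μ^2 - 15μ + 36 = (μ - 3)^2(μ + 4).
μ = 3 has algebraic multiplicity 2; rank(M − 3I) = 1, so geometric multiplicity = 2.
Every eigenvalue has geometric = algebraic multiplicity, so M is diagonalizable.

Yes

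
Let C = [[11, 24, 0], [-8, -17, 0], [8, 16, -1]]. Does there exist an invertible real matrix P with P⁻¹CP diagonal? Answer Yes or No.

Yes

Characteristic polynomial: p(r) = r^3 + 7r^2 + 11r + 5 = (r + 1)^2(r + 5).
r = -1 has algebraic multiplicity 2; rank(C + 1I) = 1, so geometric multiplicity = 2.
Every eigenvalue has geometric = algebraic multiplicity, so C is diagonalizable.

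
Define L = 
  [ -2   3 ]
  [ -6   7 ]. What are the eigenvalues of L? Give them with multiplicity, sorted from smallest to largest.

Characteristic polynomial: p(λ) = λ^2 - 5λ + 4 = (λ - 4)(λ - 1).
Roots (with multiplicity): 1, 4.

1, 4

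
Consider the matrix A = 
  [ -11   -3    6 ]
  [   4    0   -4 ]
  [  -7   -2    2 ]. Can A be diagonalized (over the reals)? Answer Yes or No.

No

Characteristic polynomial: p(r) = r^3 + 9r^2 + 24r + 20 = (r + 2)^2(r + 5).
r = -2 has algebraic multiplicity 2; rank(A + 2I) = 2, so geometric multiplicity = 1.
Geometric multiplicity < algebraic multiplicity, so A is not diagonalizable.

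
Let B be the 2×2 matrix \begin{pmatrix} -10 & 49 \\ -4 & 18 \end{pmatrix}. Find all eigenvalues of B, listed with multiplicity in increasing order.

Characteristic polynomial: p(t) = t^2 - 8t + 16 = (t - 4)^2.
Roots (with multiplicity): 4, 4.

4, 4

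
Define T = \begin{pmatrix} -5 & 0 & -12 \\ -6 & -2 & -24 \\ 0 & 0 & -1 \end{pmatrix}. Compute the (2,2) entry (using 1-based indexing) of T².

4

Characteristic polynomial: s^3 + 8s^2 + 17s + 10 = (s + 1)(s + 2)(s + 5), so the eigenvalues are -5, -2, -1.
s=-5: eigenvector (1, 2, 0).
s=-2: eigenvector (0, 1, 0).
s=-1: eigenvector (-3, -6, 1).
P = [[1, 0, -3], [2, 1, -6], [0, 0, 1]], D = diag(-5, -2, -1), P⁻¹ = [[1, 0, 3], [-2, 1, 0], [0, 0, 1]].
T² = P·diag(25, 4, 1)·P⁻¹ = [[25, 0, 72], [42, 4, 144], [0, 0, 1]].
The requested entry is 4.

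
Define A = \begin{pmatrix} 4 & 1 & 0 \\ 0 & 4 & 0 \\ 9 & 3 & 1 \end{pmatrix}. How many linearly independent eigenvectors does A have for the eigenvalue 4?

A − 4I = [[0, 1, 0], [0, 0, 0], [9, 3, -3]].
This matrix has rank 2, so its null space has dimension 3 − 2 = 1.

1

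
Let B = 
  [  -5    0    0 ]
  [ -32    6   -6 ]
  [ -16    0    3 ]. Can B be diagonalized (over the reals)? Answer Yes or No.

Yes

Characteristic polynomial: p(r) = r^3 - 4r^2 - 27r + 90 = (r - 6)(r - 3)(r + 5).
All 3 eigenvalues are distinct, so B is diagonalizable.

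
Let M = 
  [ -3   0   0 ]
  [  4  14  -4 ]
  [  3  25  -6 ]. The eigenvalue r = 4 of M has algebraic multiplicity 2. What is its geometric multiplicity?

M − 4I = [[-7, 0, 0], [4, 10, -4], [3, 25, -10]].
This matrix has rank 2, so its null space has dimension 3 − 2 = 1.

1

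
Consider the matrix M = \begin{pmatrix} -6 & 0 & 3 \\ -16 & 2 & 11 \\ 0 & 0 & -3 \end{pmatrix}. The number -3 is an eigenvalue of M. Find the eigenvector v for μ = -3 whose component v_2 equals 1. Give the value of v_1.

M + 3I = [[-3, 0, 3], [-16, 5, 11], [0, 0, 0]].
Solving (M + 3I)v = 0 gives the eigenspace spanned by (1, 1, 1).
With v_2 = 1, v = (1, 1, 1), so v_1 = 1.

1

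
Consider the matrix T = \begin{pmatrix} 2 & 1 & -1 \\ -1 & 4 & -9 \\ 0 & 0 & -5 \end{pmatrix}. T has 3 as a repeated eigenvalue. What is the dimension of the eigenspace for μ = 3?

T − 3I = [[-1, 1, -1], [-1, 1, -9], [0, 0, -8]].
This matrix has rank 2, so its null space has dimension 3 − 2 = 1.

1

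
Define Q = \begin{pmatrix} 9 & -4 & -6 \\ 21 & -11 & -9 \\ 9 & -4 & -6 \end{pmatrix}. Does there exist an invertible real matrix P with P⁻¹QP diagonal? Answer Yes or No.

Characteristic polynomial: p(r) = r^3 + 8r^2 + 15r = r(r + 3)(r + 5).
All 3 eigenvalues are distinct, so Q is diagonalizable.

Yes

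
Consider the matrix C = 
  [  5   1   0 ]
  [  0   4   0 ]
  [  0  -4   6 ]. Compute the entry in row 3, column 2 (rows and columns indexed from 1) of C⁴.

Characteristic polynomial: μ^3 - 15μ^2 + 74μ - 120 = (μ - 6)(μ - 5)(μ - 4), so the eigenvalues are 4, 5, 6.
μ=6: eigenvector (0, 0, 1).
μ=4: eigenvector (-1, 1, 2).
μ=5: eigenvector (1, 0, 0).
P = [[0, -1, 1], [0, 1, 0], [1, 2, 0]], D = diag(6, 4, 5), P⁻¹ = [[0, -2, 1], [0, 1, 0], [1, 1, 0]].
C⁴ = P·diag(1296, 256, 625)·P⁻¹ = [[625, 369, 0], [0, 256, 0], [0, -2080, 1296]].
The requested entry is -2080.

-2080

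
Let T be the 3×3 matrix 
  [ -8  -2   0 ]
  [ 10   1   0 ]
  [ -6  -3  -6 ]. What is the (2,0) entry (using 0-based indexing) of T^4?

Characteristic polynomial: s^3 + 13s^2 + 54s + 72 = (s + 3)(s + 4)(s + 6), so the eigenvalues are -6, -4, -3.
s=-4: eigenvector (1, -2, 0).
s=-3: eigenvector (-2, 5, -1).
s=-6: eigenvector (0, 0, 1).
P = [[1, -2, 0], [-2, 5, 0], [0, -1, 1]], D = diag(-4, -3, -6), P⁻¹ = [[5, 2, 0], [2, 1, 0], [2, 1, 1]].
T⁴ = P·diag(256, 81, 1296)·P⁻¹ = [[956, 350, 0], [-1750, -619, 0], [2430, 1215, 1296]].
The requested entry is 2430.

2430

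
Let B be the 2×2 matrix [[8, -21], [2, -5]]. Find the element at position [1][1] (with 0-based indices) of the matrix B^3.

-41

Characteristic polynomial: μ^2 - 3μ + 2 = (μ - 2)(μ - 1), so the eigenvalues are 1, 2.
μ=1: eigenvector (3, 1).
μ=2: eigenvector (7, 2).
P = [[3, 7], [1, 2]], D = diag(1, 2), P⁻¹ = [[-2, 7], [1, -3]].
B³ = P·diag(1, 8)·P⁻¹ = [[50, -147], [14, -41]].
The requested entry is -41.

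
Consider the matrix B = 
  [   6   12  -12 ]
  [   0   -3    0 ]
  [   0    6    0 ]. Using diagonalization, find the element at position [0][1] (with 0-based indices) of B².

Characteristic polynomial: μ^3 - 3μ^2 - 18μ = μ(μ - 6)(μ + 3), so the eigenvalues are -3, 0, 6.
μ=6: eigenvector (1, 0, 0).
μ=-3: eigenvector (-4, 1, -2).
μ=0: eigenvector (2, 0, 1).
P = [[1, -4, 2], [0, 1, 0], [0, -2, 1]], D = diag(6, -3, 0), P⁻¹ = [[1, 0, -2], [0, 1, 0], [0, 2, 1]].
B² = P·diag(36, 9, 0)·P⁻¹ = [[36, -36, -72], [0, 9, 0], [0, -18, 0]].
The requested entry is -36.

-36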